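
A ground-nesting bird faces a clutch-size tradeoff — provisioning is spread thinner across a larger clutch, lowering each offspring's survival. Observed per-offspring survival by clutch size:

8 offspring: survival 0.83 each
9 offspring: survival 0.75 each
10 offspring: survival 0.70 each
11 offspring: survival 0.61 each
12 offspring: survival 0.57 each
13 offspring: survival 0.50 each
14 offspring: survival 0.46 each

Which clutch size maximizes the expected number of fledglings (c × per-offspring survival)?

10

Expected fledglings = c × s(c):
  c=8: 8 × 0.83 = 6.640
  c=9: 9 × 0.75 = 6.750
  c=10: 10 × 0.70 = 7.000
  c=11: 11 × 0.61 = 6.710
  c=12: 12 × 0.57 = 6.840
  c=13: 13 × 0.50 = 6.500
  c=14: 14 × 0.46 = 6.440
Maximum at c = 10 (7.000 fledglings).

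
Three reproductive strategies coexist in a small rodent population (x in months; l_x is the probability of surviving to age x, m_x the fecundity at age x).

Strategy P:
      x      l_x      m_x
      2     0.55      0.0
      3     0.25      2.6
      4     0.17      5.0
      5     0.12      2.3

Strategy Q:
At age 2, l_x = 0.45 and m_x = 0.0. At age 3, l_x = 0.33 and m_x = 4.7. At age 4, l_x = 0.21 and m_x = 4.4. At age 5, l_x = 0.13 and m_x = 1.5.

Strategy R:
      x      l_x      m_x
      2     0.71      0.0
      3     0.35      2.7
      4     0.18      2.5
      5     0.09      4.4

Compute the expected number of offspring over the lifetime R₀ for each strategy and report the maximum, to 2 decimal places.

2.67

Strategy P: R₀ = 0.55×0.0 + 0.25×2.6 + 0.17×5.0 + 0.12×2.3 = 1.7760
Strategy Q: R₀ = 0.45×0.0 + 0.33×4.7 + 0.21×4.4 + 0.13×1.5 = 2.6700
Strategy R: R₀ = 0.71×0.0 + 0.35×2.7 + 0.18×2.5 + 0.09×4.4 = 1.7910
Highest R₀: strategy Q with 2.6700.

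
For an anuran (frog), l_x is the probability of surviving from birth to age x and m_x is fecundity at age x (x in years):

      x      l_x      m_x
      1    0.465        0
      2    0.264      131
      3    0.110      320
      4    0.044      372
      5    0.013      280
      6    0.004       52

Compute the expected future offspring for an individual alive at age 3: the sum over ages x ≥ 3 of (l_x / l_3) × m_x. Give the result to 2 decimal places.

503.78

l_3 = 0.110. Conditional survival from age 3 to x is l_x / l_3.
  x=3: (0.110/0.110) × 320 = 320.0000
  x=4: (0.044/0.110) × 372 = 148.8000
  x=5: (0.013/0.110) × 280 = 33.0909
  x=6: (0.004/0.110) × 52 = 1.8909
Sum = 320.0000 + 148.8000 + 33.0909 + 1.8909 = 503.7818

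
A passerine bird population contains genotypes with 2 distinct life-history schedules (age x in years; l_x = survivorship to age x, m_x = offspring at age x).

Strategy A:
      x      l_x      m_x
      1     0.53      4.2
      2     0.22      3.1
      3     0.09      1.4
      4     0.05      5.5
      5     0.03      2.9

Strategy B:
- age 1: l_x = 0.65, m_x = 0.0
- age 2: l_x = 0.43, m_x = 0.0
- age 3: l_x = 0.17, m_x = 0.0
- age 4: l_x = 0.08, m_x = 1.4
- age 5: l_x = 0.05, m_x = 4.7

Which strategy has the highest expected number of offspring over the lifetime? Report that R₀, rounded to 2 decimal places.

3.40

Strategy A: R₀ = 0.53×4.2 + 0.22×3.1 + 0.09×1.4 + 0.05×5.5 + 0.03×2.9 = 3.3960
Strategy B: R₀ = 0.65×0.0 + 0.43×0.0 + 0.17×0.0 + 0.08×1.4 + 0.05×4.7 = 0.3470
Highest R₀: strategy A with 3.3960.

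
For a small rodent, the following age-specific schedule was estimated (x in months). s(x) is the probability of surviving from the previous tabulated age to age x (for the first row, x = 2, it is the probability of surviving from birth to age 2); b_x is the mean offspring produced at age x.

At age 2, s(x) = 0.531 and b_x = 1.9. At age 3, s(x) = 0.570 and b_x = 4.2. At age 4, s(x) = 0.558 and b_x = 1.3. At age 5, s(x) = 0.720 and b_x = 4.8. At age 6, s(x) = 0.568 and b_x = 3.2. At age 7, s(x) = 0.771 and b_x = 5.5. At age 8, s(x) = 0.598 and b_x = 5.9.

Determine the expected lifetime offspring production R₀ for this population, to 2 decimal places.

Survivorship from birth: l_x = s_2·s_3·…·s_x.
  l_2 = 0.53100
  l_3 = 0.30267
  l_4 = 0.16889
  l_5 = 0.12160
  l_6 = 0.06907
  l_7 = 0.05325
  l_8 = 0.03184
R₀ = Σ l_x b_x:
  age 2: 0.53100 × 1.9 = 1.0089
  age 3: 0.30267 × 4.2 = 1.2712
  age 4: 0.16889 × 1.3 = 0.2196
  age 5: 0.12160 × 4.8 = 0.5837
  age 6: 0.06907 × 3.2 = 0.2210
  age 7: 0.05325 × 5.5 = 0.2929
  age 8: 0.03184 × 5.9 = 0.1879
R₀ = 1.0089 + 1.2712 + 0.2196 + 0.5837 + 0.2210 + 0.2929 + 0.1879 = 3.7851

3.79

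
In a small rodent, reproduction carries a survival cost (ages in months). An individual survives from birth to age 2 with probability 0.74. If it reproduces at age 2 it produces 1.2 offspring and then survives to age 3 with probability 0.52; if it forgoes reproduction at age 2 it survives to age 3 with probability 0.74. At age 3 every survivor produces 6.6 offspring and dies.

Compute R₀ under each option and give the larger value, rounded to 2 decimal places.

breed at age 2: R₀ = 0.74 × (1.2 + 0.52 × 6.6) = 0.74 × 4.6320 = 3.4277
delay to age 3: R₀ = 0.74 × (0.74 × 6.6) = 0.74 × 4.8840 = 3.6142
Higher: delay to age 3 (3.6142).

3.61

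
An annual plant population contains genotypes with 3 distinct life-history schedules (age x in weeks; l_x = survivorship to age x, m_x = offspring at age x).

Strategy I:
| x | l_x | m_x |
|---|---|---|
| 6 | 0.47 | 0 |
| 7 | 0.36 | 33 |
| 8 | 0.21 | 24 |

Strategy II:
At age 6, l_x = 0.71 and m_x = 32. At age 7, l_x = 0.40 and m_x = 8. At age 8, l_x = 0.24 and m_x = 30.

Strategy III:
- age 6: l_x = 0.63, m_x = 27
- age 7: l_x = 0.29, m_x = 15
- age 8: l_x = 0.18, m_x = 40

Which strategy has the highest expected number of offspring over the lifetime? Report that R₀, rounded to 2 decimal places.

Strategy I: R₀ = 0.47×0 + 0.36×33 + 0.21×24 = 16.9200
Strategy II: R₀ = 0.71×32 + 0.40×8 + 0.24×30 = 33.1200
Strategy III: R₀ = 0.63×27 + 0.29×15 + 0.18×40 = 28.5600
Highest R₀: strategy II with 33.1200.

33.12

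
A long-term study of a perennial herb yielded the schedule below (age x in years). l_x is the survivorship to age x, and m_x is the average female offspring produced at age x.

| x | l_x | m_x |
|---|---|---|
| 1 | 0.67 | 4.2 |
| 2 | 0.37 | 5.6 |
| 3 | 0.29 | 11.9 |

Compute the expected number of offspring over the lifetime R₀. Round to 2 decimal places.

R₀ = Σ l_x m_x:
  age 1: 0.67 × 4.2 = 2.8140
  age 2: 0.37 × 5.6 = 2.0720
  age 3: 0.29 × 11.9 = 3.4510
R₀ = 2.8140 + 2.0720 + 3.4510 = 8.3370

8.34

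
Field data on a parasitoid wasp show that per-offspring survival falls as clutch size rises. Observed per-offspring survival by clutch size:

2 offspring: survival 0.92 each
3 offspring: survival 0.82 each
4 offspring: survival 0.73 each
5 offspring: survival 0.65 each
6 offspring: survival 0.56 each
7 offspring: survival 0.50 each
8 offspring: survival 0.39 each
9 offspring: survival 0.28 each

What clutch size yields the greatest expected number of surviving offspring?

7

Expected surviving offspring = c × s(c):
  c=2: 2 × 0.92 = 1.840
  c=3: 3 × 0.82 = 2.460
  c=4: 4 × 0.73 = 2.920
  c=5: 5 × 0.65 = 3.250
  c=6: 6 × 0.56 = 3.360
  c=7: 7 × 0.50 = 3.500
  c=8: 8 × 0.39 = 3.120
  c=9: 9 × 0.28 = 2.520
Maximum at c = 7 (3.500 surviving offspring).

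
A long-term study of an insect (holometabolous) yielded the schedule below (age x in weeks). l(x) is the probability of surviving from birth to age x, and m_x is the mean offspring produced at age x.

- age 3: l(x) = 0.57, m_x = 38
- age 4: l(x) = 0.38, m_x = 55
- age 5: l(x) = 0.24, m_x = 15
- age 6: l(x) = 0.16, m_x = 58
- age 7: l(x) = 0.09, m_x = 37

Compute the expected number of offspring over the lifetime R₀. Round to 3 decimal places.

58.770

R₀ = Σ l(x) m_x:
  age 3: 0.57 × 38 = 21.6600
  age 4: 0.38 × 55 = 20.9000
  age 5: 0.24 × 15 = 3.6000
  age 6: 0.16 × 58 = 9.2800
  age 7: 0.09 × 37 = 3.3300
R₀ = 21.6600 + 20.9000 + 3.6000 + 9.2800 + 3.3300 = 58.7700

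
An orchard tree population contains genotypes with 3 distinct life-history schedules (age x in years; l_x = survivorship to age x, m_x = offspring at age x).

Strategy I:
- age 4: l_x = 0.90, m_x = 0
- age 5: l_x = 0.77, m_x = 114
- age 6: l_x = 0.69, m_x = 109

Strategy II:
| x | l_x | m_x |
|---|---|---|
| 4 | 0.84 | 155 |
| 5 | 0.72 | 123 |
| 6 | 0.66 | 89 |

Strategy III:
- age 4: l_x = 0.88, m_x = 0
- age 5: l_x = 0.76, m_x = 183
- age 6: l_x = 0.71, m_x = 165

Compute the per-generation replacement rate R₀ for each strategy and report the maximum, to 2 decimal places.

277.50

Strategy I: R₀ = 0.90×0 + 0.77×114 + 0.69×109 = 162.9900
Strategy II: R₀ = 0.84×155 + 0.72×123 + 0.66×89 = 277.5000
Strategy III: R₀ = 0.88×0 + 0.76×183 + 0.71×165 = 256.2300
Highest R₀: strategy II with 277.5000.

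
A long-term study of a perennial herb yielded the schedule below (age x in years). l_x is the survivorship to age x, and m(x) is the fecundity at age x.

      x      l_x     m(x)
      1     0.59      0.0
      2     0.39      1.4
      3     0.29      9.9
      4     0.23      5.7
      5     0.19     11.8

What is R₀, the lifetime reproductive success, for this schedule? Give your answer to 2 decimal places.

R₀ = Σ l_x m(x):
  age 1: 0.59 × 0.0 = 0.0000
  age 2: 0.39 × 1.4 = 0.5460
  age 3: 0.29 × 9.9 = 2.8710
  age 4: 0.23 × 5.7 = 1.3110
  age 5: 0.19 × 11.8 = 2.2420
R₀ = 0.0000 + 0.5460 + 2.8710 + 1.3110 + 2.2420 = 6.9700

6.97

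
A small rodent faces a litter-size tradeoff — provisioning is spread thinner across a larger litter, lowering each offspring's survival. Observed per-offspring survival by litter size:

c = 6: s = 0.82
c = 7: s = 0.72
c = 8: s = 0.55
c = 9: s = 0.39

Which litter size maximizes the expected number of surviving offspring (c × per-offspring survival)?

7

Expected surviving offspring = c × s(c):
  c=6: 6 × 0.82 = 4.920
  c=7: 7 × 0.72 = 5.040
  c=8: 8 × 0.55 = 4.400
  c=9: 9 × 0.39 = 3.510
Maximum at c = 7 (5.040 surviving offspring).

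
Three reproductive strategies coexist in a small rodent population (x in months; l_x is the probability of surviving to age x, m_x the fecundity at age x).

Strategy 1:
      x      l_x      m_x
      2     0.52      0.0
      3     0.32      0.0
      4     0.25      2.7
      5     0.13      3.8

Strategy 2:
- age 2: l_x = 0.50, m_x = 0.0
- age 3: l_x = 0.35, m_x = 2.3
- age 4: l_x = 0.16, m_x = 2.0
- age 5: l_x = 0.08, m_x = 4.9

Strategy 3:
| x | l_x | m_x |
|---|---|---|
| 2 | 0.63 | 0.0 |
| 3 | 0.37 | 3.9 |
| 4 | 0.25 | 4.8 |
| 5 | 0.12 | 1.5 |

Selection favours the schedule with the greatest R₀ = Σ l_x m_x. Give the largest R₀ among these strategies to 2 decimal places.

Strategy 1: R₀ = 0.52×0.0 + 0.32×0.0 + 0.25×2.7 + 0.13×3.8 = 1.1690
Strategy 2: R₀ = 0.50×0.0 + 0.35×2.3 + 0.16×2.0 + 0.08×4.9 = 1.5170
Strategy 3: R₀ = 0.63×0.0 + 0.37×3.9 + 0.25×4.8 + 0.12×1.5 = 2.8230
Highest R₀: strategy 3 with 2.8230.

2.82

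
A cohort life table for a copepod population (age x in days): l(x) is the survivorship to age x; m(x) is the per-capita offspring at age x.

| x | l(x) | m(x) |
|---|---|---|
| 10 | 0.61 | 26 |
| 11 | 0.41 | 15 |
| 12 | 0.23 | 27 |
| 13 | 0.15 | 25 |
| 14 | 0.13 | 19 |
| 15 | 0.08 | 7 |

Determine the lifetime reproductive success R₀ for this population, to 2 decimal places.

35.00

R₀ = Σ l(x) m(x):
  age 10: 0.61 × 26 = 15.8600
  age 11: 0.41 × 15 = 6.1500
  age 12: 0.23 × 27 = 6.2100
  age 13: 0.15 × 25 = 3.7500
  age 14: 0.13 × 19 = 2.4700
  age 15: 0.08 × 7 = 0.5600
R₀ = 15.8600 + 6.1500 + 6.2100 + 3.7500 + 2.4700 + 0.5600 = 35.0000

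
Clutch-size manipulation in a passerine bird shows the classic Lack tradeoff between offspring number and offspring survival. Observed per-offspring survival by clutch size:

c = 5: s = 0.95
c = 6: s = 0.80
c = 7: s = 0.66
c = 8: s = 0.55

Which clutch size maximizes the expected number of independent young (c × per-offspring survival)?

Expected independent young = c × s(c):
  c=5: 5 × 0.95 = 4.750
  c=6: 6 × 0.80 = 4.800
  c=7: 7 × 0.66 = 4.620
  c=8: 8 × 0.55 = 4.400
Maximum at c = 6 (4.800 independent young).

6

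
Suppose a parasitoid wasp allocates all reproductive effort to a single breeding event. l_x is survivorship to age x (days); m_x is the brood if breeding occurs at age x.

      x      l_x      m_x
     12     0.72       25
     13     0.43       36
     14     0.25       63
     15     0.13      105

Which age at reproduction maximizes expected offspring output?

12

Expected offspring if breeding at age x = l_x × m_x:
  age 12: 0.72 × 25 = 18.000
  age 13: 0.43 × 36 = 15.480
  age 14: 0.25 × 63 = 15.750
  age 15: 0.13 × 105 = 13.650
Maximum at age 12 (18.000).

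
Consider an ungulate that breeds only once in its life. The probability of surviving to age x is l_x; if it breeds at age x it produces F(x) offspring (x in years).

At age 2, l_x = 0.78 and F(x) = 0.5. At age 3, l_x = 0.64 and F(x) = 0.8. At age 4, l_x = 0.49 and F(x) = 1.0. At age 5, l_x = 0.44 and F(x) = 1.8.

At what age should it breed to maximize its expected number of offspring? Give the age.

5

Expected offspring if breeding at age x = l_x × F(x):
  age 2: 0.78 × 0.5 = 0.390
  age 3: 0.64 × 0.8 = 0.512
  age 4: 0.49 × 1.0 = 0.490
  age 5: 0.44 × 1.8 = 0.792
Maximum at age 5 (0.792).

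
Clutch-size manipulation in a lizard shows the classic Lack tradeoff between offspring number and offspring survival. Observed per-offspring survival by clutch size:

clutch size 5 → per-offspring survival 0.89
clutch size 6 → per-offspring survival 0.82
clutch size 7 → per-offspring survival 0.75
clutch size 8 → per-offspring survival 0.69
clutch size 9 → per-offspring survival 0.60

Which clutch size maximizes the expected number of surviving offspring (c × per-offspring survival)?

8

Expected surviving offspring = c × s(c):
  c=5: 5 × 0.89 = 4.450
  c=6: 6 × 0.82 = 4.920
  c=7: 7 × 0.75 = 5.250
  c=8: 8 × 0.69 = 5.520
  c=9: 9 × 0.60 = 5.400
Maximum at c = 8 (5.520 surviving offspring).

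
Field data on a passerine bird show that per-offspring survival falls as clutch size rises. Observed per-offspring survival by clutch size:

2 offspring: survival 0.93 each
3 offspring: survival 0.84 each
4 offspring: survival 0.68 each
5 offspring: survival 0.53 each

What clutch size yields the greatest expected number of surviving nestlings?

4

Expected surviving nestlings = c × s(c):
  c=2: 2 × 0.93 = 1.860
  c=3: 3 × 0.84 = 2.520
  c=4: 4 × 0.68 = 2.720
  c=5: 5 × 0.53 = 2.650
Maximum at c = 4 (2.720 surviving nestlings).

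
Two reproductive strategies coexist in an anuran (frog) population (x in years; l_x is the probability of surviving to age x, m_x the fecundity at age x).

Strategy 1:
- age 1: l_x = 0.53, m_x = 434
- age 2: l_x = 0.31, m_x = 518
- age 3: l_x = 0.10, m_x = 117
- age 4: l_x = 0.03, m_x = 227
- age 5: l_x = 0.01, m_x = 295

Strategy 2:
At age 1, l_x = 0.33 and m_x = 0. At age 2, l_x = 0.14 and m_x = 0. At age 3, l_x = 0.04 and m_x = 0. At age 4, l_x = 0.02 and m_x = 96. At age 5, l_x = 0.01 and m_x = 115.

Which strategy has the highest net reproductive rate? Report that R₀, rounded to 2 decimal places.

Strategy 1: R₀ = 0.53×434 + 0.31×518 + 0.10×117 + 0.03×227 + 0.01×295 = 412.0600
Strategy 2: R₀ = 0.33×0 + 0.14×0 + 0.04×0 + 0.02×96 + 0.01×115 = 3.0700
Highest R₀: strategy 1 with 412.0600.

412.06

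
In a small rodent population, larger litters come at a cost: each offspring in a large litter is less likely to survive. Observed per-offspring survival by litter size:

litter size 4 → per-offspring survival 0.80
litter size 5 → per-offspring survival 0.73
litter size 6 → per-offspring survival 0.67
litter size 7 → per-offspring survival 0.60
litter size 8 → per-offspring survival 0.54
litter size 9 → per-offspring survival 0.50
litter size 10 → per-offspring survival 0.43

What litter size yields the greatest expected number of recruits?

Expected recruits = c × s(c):
  c=4: 4 × 0.80 = 3.200
  c=5: 5 × 0.73 = 3.650
  c=6: 6 × 0.67 = 4.020
  c=7: 7 × 0.60 = 4.200
  c=8: 8 × 0.54 = 4.320
  c=9: 9 × 0.50 = 4.500
  c=10: 10 × 0.43 = 4.300
Maximum at c = 9 (4.500 recruits).

9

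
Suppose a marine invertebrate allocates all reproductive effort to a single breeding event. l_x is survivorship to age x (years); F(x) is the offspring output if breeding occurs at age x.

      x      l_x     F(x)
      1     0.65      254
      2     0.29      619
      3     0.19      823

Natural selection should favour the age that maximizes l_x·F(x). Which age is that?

Expected offspring if breeding at age x = l_x × F(x):
  age 1: 0.65 × 254 = 165.100
  age 2: 0.29 × 619 = 179.510
  age 3: 0.19 × 823 = 156.370
Maximum at age 2 (179.510).

2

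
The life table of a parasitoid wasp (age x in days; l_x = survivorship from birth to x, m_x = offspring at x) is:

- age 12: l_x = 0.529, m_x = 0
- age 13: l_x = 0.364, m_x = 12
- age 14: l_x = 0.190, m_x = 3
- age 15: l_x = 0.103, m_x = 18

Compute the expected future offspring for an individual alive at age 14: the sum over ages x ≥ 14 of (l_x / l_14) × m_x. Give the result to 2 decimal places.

l_14 = 0.190. Conditional survival from age 14 to x is l_x / l_14.
  x=14: (0.190/0.190) × 3 = 3.0000
  x=15: (0.103/0.190) × 18 = 9.7579
Sum = 3.0000 + 9.7579 = 12.7579

12.76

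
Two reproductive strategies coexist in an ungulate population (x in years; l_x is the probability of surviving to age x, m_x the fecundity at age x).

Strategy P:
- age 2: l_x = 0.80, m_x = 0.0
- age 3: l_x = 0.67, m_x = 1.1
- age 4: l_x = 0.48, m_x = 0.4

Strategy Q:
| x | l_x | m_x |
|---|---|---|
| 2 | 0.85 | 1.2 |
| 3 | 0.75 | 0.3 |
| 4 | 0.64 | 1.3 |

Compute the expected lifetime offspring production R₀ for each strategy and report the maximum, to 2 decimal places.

2.08

Strategy P: R₀ = 0.80×0.0 + 0.67×1.1 + 0.48×0.4 = 0.9290
Strategy Q: R₀ = 0.85×1.2 + 0.75×0.3 + 0.64×1.3 = 2.0770
Highest R₀: strategy Q with 2.0770.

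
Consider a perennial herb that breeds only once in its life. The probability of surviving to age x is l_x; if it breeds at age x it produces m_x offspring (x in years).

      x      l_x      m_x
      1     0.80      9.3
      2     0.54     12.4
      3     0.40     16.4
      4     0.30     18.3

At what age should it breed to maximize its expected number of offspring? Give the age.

1

Expected offspring if breeding at age x = l_x × m_x:
  age 1: 0.80 × 9.3 = 7.440
  age 2: 0.54 × 12.4 = 6.696
  age 3: 0.40 × 16.4 = 6.560
  age 4: 0.30 × 18.3 = 5.490
Maximum at age 1 (7.440).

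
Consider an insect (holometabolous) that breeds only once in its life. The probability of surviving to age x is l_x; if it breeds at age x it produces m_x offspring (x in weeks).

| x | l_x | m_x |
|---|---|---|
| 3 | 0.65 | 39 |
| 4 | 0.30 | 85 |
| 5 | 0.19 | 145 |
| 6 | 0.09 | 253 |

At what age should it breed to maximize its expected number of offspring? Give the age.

5

Expected offspring if breeding at age x = l_x × m_x:
  age 3: 0.65 × 39 = 25.350
  age 4: 0.30 × 85 = 25.500
  age 5: 0.19 × 145 = 27.550
  age 6: 0.09 × 253 = 22.770
Maximum at age 5 (27.550).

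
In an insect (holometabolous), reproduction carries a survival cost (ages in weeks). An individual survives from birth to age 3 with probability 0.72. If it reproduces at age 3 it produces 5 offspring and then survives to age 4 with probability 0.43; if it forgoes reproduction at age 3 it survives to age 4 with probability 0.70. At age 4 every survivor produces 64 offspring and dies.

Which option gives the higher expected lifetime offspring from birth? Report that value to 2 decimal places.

32.26

breed at age 3: R₀ = 0.72 × (5 + 0.43 × 64) = 0.72 × 32.5200 = 23.4144
delay to age 4: R₀ = 0.72 × (0.70 × 64) = 0.72 × 44.8000 = 32.2560
Higher: delay to age 4 (32.2560).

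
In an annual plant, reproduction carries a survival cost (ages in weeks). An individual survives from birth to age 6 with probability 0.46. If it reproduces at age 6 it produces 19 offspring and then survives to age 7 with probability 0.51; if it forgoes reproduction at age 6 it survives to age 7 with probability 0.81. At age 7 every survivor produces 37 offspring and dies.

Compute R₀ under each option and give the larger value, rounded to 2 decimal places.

17.42

breed at age 6: R₀ = 0.46 × (19 + 0.51 × 37) = 0.46 × 37.8700 = 17.4202
delay to age 7: R₀ = 0.46 × (0.81 × 37) = 0.46 × 29.9700 = 13.7862
Higher: breed at age 6 (17.4202).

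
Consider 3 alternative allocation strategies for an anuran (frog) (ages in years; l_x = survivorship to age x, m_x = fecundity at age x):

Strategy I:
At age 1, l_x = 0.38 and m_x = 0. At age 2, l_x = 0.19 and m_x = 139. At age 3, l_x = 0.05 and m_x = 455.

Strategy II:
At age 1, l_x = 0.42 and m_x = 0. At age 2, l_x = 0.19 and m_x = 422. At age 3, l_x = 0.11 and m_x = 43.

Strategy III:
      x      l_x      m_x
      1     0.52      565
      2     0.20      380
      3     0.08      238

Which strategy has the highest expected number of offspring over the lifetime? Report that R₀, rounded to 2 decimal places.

388.84

Strategy I: R₀ = 0.38×0 + 0.19×139 + 0.05×455 = 49.1600
Strategy II: R₀ = 0.42×0 + 0.19×422 + 0.11×43 = 84.9100
Strategy III: R₀ = 0.52×565 + 0.20×380 + 0.08×238 = 388.8400
Highest R₀: strategy III with 388.8400.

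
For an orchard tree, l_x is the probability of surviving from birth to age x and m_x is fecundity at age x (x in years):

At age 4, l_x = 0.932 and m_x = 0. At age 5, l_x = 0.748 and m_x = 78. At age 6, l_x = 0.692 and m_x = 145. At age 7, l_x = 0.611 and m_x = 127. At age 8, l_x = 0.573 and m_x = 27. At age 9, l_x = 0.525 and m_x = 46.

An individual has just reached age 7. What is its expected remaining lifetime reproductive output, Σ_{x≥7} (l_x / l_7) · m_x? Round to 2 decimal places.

l_7 = 0.611. Conditional survival from age 7 to x is l_x / l_7.
  x=7: (0.611/0.611) × 127 = 127.0000
  x=8: (0.573/0.611) × 27 = 25.3208
  x=9: (0.525/0.611) × 46 = 39.5254
Sum = 127.0000 + 25.3208 + 39.5254 = 191.8462

191.85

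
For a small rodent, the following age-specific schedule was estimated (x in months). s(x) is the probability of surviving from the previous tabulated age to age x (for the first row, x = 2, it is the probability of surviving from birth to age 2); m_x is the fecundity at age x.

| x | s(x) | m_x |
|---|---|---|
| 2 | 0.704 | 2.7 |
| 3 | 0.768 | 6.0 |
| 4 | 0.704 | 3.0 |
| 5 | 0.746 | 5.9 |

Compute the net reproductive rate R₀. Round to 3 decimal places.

7.962

Survivorship from birth: l_x = s_2·s_3·…·s_x.
  l_2 = 0.70400
  l_3 = 0.54067
  l_4 = 0.38063
  l_5 = 0.28395
R₀ = Σ l_x m_x:
  age 2: 0.70400 × 2.7 = 1.9008
  age 3: 0.54067 × 6.0 = 3.2440
  age 4: 0.38063 × 3.0 = 1.1419
  age 5: 0.28395 × 5.9 = 1.6753
R₀ = 1.9008 + 3.2440 + 1.1419 + 1.6753 = 7.9620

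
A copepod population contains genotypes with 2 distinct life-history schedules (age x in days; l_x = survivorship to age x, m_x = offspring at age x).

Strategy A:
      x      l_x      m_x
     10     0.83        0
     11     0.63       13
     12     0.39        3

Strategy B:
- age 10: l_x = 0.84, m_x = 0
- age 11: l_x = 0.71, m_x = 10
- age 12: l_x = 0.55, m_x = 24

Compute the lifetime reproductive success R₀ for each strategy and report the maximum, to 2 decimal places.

20.30

Strategy A: R₀ = 0.83×0 + 0.63×13 + 0.39×3 = 9.3600
Strategy B: R₀ = 0.84×0 + 0.71×10 + 0.55×24 = 20.3000
Highest R₀: strategy B with 20.3000.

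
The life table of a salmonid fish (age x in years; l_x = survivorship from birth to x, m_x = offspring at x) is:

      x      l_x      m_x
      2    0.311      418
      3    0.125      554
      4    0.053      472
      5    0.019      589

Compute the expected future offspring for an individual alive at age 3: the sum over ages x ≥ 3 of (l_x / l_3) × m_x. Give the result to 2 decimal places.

843.66

l_3 = 0.125. Conditional survival from age 3 to x is l_x / l_3.
  x=3: (0.125/0.125) × 554 = 554.0000
  x=4: (0.053/0.125) × 472 = 200.1280
  x=5: (0.019/0.125) × 589 = 89.5280
Sum = 554.0000 + 200.1280 + 89.5280 = 843.6560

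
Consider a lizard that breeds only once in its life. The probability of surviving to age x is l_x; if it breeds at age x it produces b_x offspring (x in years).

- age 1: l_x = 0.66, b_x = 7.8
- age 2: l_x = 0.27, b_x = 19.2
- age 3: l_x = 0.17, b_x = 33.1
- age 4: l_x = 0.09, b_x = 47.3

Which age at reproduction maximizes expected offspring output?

Expected offspring if breeding at age x = l_x × b_x:
  age 1: 0.66 × 7.8 = 5.148
  age 2: 0.27 × 19.2 = 5.184
  age 3: 0.17 × 33.1 = 5.627
  age 4: 0.09 × 47.3 = 4.257
Maximum at age 3 (5.627).

3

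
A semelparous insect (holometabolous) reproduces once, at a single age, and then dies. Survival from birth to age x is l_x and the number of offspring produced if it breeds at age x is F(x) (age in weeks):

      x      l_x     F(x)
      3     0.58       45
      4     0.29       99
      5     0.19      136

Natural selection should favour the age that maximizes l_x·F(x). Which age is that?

Expected offspring if breeding at age x = l_x × F(x):
  age 3: 0.58 × 45 = 26.100
  age 4: 0.29 × 99 = 28.710
  age 5: 0.19 × 136 = 25.840
Maximum at age 4 (28.710).

4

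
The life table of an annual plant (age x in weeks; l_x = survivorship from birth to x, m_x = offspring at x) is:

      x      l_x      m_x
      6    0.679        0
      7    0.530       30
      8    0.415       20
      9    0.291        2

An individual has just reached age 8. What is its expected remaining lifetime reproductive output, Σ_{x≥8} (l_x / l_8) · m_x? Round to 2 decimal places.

21.40

l_8 = 0.415. Conditional survival from age 8 to x is l_x / l_8.
  x=8: (0.415/0.415) × 20 = 20.0000
  x=9: (0.291/0.415) × 2 = 1.4024
Sum = 20.0000 + 1.4024 = 21.4024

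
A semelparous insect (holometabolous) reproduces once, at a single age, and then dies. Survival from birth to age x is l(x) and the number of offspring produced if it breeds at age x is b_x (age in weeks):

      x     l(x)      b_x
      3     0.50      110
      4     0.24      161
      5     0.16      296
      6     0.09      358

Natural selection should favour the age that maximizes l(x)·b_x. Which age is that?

Expected offspring if breeding at age x = l(x) × b_x:
  age 3: 0.50 × 110 = 55.000
  age 4: 0.24 × 161 = 38.640
  age 5: 0.16 × 296 = 47.360
  age 6: 0.09 × 358 = 32.220
Maximum at age 3 (55.000).

3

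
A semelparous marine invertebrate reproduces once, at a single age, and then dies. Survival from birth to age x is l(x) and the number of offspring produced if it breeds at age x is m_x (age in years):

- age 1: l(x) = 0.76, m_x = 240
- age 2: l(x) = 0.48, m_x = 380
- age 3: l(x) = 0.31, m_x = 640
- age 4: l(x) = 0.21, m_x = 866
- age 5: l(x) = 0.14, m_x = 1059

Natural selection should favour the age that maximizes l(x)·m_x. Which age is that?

3

Expected offspring if breeding at age x = l(x) × m_x:
  age 1: 0.76 × 240 = 182.400
  age 2: 0.48 × 380 = 182.400
  age 3: 0.31 × 640 = 198.400
  age 4: 0.21 × 866 = 181.860
  age 5: 0.14 × 1059 = 148.260
Maximum at age 3 (198.400).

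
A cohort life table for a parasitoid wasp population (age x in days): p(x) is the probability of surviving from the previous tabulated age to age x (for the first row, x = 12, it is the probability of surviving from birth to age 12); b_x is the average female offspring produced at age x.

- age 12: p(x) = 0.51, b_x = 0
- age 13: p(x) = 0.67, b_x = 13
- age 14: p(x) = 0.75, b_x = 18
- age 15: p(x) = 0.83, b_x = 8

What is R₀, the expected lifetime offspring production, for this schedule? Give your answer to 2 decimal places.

Survivorship from birth: l_x = p_12·p_13·…·p_x.
  l_12 = 0.51000
  l_13 = 0.34170
  l_14 = 0.25628
  l_15 = 0.21271
R₀ = Σ l_x b_x:
  age 12: 0.51000 × 0 = 0.0000
  age 13: 0.34170 × 13 = 4.4421
  age 14: 0.25628 × 18 = 4.6130
  age 15: 0.21271 × 8 = 1.7017
R₀ = 0.0000 + 4.4421 + 4.6130 + 1.7017 = 10.7568

10.76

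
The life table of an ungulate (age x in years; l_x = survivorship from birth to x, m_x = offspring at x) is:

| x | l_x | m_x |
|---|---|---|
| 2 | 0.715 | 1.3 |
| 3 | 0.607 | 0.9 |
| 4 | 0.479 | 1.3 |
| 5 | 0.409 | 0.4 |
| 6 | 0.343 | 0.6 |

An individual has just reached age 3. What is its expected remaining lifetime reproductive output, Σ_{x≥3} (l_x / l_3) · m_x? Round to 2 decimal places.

2.53

l_3 = 0.607. Conditional survival from age 3 to x is l_x / l_3.
  x=3: (0.607/0.607) × 0.9 = 0.9000
  x=4: (0.479/0.607) × 1.3 = 1.0259
  x=5: (0.409/0.607) × 0.4 = 0.2695
  x=6: (0.343/0.607) × 0.6 = 0.3390
Sum = 0.9000 + 1.0259 + 0.2695 + 0.3390 = 2.5344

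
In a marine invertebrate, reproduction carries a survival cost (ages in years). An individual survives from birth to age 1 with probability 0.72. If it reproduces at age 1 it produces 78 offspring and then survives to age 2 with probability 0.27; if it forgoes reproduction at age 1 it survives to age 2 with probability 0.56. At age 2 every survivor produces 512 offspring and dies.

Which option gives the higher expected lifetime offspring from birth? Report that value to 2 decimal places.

breed at age 1: R₀ = 0.72 × (78 + 0.27 × 512) = 0.72 × 216.2400 = 155.6928
delay to age 2: R₀ = 0.72 × (0.56 × 512) = 0.72 × 286.7200 = 206.4384
Higher: delay to age 2 (206.4384).

206.44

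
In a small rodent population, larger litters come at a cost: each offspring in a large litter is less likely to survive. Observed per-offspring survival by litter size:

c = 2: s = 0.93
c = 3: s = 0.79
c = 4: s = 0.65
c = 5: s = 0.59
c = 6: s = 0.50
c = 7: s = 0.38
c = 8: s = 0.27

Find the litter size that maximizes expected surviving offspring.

Expected surviving offspring = c × s(c):
  c=2: 2 × 0.93 = 1.860
  c=3: 3 × 0.79 = 2.370
  c=4: 4 × 0.65 = 2.600
  c=5: 5 × 0.59 = 2.950
  c=6: 6 × 0.50 = 3.000
  c=7: 7 × 0.38 = 2.660
  c=8: 8 × 0.27 = 2.160
Maximum at c = 6 (3.000 surviving offspring).

6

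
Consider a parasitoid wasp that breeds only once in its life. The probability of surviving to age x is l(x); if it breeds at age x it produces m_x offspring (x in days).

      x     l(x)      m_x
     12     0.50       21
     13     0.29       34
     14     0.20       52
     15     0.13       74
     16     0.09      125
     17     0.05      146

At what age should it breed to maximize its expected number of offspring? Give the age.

16

Expected offspring if breeding at age x = l(x) × m_x:
  age 12: 0.50 × 21 = 10.500
  age 13: 0.29 × 34 = 9.860
  age 14: 0.20 × 52 = 10.400
  age 15: 0.13 × 74 = 9.620
  age 16: 0.09 × 125 = 11.250
  age 17: 0.05 × 146 = 7.300
Maximum at age 16 (11.250).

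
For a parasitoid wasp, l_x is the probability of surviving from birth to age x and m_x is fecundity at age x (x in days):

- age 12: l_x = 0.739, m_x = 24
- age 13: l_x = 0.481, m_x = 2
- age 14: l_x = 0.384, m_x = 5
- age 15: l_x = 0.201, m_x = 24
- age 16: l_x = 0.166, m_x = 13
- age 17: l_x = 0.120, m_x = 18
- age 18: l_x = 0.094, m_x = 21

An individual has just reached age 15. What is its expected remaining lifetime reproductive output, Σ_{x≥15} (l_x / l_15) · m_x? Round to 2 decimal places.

55.30

l_15 = 0.201. Conditional survival from age 15 to x is l_x / l_15.
  x=15: (0.201/0.201) × 24 = 24.0000
  x=16: (0.166/0.201) × 13 = 10.7363
  x=17: (0.120/0.201) × 18 = 10.7463
  x=18: (0.094/0.201) × 21 = 9.8209
Sum = 24.0000 + 10.7363 + 10.7463 + 9.8209 = 55.3035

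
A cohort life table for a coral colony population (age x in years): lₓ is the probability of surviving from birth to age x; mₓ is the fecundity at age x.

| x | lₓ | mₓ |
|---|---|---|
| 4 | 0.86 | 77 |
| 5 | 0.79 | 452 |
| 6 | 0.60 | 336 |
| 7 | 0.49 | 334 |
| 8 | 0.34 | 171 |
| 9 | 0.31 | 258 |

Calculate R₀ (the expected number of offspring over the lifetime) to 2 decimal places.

926.68

R₀ = Σ lₓ mₓ:
  age 4: 0.86 × 77 = 66.2200
  age 5: 0.79 × 452 = 357.0800
  age 6: 0.60 × 336 = 201.6000
  age 7: 0.49 × 334 = 163.6600
  age 8: 0.34 × 171 = 58.1400
  age 9: 0.31 × 258 = 79.9800
R₀ = 66.2200 + 357.0800 + 201.6000 + 163.6600 + 58.1400 + 79.9800 = 926.6800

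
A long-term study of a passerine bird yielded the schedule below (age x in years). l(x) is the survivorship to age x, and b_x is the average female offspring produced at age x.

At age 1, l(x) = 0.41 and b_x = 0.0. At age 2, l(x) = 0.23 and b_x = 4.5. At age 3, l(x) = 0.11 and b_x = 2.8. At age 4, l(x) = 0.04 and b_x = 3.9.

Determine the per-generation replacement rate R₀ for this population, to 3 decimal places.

1.499

R₀ = Σ l(x) b_x:
  age 1: 0.41 × 0.0 = 0.0000
  age 2: 0.23 × 4.5 = 1.0350
  age 3: 0.11 × 2.8 = 0.3080
  age 4: 0.04 × 3.9 = 0.1560
R₀ = 0.0000 + 1.0350 + 0.3080 + 0.1560 = 1.4990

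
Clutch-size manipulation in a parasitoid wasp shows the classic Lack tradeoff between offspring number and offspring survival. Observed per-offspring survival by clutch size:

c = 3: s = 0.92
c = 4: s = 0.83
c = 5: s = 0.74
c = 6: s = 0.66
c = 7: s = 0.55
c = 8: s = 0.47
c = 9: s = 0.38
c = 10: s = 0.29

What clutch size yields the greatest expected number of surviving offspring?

Expected surviving offspring = c × s(c):
  c=3: 3 × 0.92 = 2.760
  c=4: 4 × 0.83 = 3.320
  c=5: 5 × 0.74 = 3.700
  c=6: 6 × 0.66 = 3.960
  c=7: 7 × 0.55 = 3.850
  c=8: 8 × 0.47 = 3.760
  c=9: 9 × 0.38 = 3.420
  c=10: 10 × 0.29 = 2.900
Maximum at c = 6 (3.960 surviving offspring).

6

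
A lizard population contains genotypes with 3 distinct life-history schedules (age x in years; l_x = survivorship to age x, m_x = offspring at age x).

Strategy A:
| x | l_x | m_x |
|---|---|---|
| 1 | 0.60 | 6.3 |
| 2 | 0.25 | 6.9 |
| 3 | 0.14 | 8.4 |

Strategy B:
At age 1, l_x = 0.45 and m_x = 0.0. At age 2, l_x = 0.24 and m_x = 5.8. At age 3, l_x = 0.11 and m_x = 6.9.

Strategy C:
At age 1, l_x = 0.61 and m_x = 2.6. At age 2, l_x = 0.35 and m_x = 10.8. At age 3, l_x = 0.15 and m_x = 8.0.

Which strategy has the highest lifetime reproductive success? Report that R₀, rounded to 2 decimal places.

Strategy A: R₀ = 0.60×6.3 + 0.25×6.9 + 0.14×8.4 = 6.6810
Strategy B: R₀ = 0.45×0.0 + 0.24×5.8 + 0.11×6.9 = 2.1510
Strategy C: R₀ = 0.61×2.6 + 0.35×10.8 + 0.15×8.0 = 6.5660
Highest R₀: strategy A with 6.6810.

6.68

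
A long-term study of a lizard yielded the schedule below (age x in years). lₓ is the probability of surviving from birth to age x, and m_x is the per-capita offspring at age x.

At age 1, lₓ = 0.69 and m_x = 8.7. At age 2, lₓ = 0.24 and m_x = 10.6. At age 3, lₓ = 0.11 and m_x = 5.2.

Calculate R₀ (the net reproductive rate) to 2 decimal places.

9.12

R₀ = Σ lₓ m_x:
  age 1: 0.69 × 8.7 = 6.0030
  age 2: 0.24 × 10.6 = 2.5440
  age 3: 0.11 × 5.2 = 0.5720
R₀ = 6.0030 + 2.5440 + 0.5720 = 9.1190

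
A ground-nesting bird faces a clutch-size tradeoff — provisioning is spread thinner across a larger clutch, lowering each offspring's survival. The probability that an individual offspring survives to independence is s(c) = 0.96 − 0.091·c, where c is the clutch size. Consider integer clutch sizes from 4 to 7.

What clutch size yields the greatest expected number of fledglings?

5

Expected fledglings = c × s(c):
  c=4: 4 × 0.596 = 2.384
  c=5: 5 × 0.505 = 2.525
  c=6: 6 × 0.414 = 2.484
  c=7: 7 × 0.323 = 2.261
Maximum at c = 5 (2.525 fledglings).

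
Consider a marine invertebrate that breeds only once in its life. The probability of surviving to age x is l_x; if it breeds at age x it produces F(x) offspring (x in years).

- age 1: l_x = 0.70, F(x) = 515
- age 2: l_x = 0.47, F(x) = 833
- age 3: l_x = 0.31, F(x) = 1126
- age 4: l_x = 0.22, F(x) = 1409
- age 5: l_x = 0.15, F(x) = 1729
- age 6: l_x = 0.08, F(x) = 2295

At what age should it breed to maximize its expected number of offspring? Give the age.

Expected offspring if breeding at age x = l_x × F(x):
  age 1: 0.70 × 515 = 360.500
  age 2: 0.47 × 833 = 391.510
  age 3: 0.31 × 1126 = 349.060
  age 4: 0.22 × 1409 = 309.980
  age 5: 0.15 × 1729 = 259.350
  age 6: 0.08 × 2295 = 183.600
Maximum at age 2 (391.510).

2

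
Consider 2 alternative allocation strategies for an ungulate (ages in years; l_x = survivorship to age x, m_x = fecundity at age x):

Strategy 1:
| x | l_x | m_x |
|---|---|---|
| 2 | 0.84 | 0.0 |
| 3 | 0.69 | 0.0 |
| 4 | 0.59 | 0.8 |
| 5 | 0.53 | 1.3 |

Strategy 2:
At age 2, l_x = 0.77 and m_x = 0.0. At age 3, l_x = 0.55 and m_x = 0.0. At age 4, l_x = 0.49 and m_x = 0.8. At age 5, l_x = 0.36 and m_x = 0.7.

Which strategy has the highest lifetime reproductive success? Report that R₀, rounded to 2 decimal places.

Strategy 1: R₀ = 0.84×0.0 + 0.69×0.0 + 0.59×0.8 + 0.53×1.3 = 1.1610
Strategy 2: R₀ = 0.77×0.0 + 0.55×0.0 + 0.49×0.8 + 0.36×0.7 = 0.6440
Highest R₀: strategy 1 with 1.1610.

1.16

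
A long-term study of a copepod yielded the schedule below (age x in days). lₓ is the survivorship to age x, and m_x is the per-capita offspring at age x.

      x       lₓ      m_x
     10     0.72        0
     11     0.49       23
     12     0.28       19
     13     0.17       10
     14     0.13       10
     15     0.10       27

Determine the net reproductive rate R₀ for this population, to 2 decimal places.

22.29

R₀ = Σ lₓ m_x:
  age 10: 0.72 × 0 = 0.0000
  age 11: 0.49 × 23 = 11.2700
  age 12: 0.28 × 19 = 5.3200
  age 13: 0.17 × 10 = 1.7000
  age 14: 0.13 × 10 = 1.3000
  age 15: 0.10 × 27 = 2.7000
R₀ = 0.0000 + 11.2700 + 5.3200 + 1.7000 + 1.3000 + 2.7000 = 22.2900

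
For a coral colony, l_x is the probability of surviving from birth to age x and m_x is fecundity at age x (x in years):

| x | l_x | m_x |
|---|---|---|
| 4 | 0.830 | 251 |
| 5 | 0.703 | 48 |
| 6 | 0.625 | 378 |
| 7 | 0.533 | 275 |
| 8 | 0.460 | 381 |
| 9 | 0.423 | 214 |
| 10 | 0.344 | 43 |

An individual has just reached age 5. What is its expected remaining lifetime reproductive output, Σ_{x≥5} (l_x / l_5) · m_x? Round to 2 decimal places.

l_5 = 0.703. Conditional survival from age 5 to x is l_x / l_5.
  x=5: (0.703/0.703) × 48 = 48.0000
  x=6: (0.625/0.703) × 378 = 336.0597
  x=7: (0.533/0.703) × 275 = 208.4993
  x=8: (0.460/0.703) × 381 = 249.3030
  x=9: (0.423/0.703) × 214 = 128.7653
  x=10: (0.344/0.703) × 43 = 21.0413
Sum = 48.0000 + 336.0597 + 208.4993 + 249.3030 + 128.7653 + 21.0413 = 991.6686

991.67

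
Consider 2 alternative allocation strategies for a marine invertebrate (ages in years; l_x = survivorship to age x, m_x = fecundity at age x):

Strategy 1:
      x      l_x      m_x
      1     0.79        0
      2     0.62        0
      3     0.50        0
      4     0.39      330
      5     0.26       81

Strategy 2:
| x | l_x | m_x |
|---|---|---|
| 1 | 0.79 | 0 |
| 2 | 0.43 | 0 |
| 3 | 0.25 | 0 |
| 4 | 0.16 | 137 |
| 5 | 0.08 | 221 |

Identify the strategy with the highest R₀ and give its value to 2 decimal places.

149.76

Strategy 1: R₀ = 0.79×0 + 0.62×0 + 0.50×0 + 0.39×330 + 0.26×81 = 149.7600
Strategy 2: R₀ = 0.79×0 + 0.43×0 + 0.25×0 + 0.16×137 + 0.08×221 = 39.6000
Highest R₀: strategy 1 with 149.7600.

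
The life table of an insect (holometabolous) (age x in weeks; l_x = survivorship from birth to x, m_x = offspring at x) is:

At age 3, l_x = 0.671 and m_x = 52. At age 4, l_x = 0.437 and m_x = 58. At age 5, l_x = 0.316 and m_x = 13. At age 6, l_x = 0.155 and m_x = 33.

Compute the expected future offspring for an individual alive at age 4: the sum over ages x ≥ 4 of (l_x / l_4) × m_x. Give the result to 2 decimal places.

79.11

l_4 = 0.437. Conditional survival from age 4 to x is l_x / l_4.
  x=4: (0.437/0.437) × 58 = 58.0000
  x=5: (0.316/0.437) × 13 = 9.4005
  x=6: (0.155/0.437) × 33 = 11.7048
Sum = 58.0000 + 9.4005 + 11.7048 = 79.1053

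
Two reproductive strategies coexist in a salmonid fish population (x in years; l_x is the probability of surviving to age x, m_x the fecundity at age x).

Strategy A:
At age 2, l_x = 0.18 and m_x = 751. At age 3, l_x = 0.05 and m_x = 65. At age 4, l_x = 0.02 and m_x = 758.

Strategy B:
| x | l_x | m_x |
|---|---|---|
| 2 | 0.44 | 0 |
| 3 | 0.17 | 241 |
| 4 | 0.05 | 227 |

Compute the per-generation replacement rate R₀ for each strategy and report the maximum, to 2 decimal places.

Strategy A: R₀ = 0.18×751 + 0.05×65 + 0.02×758 = 153.5900
Strategy B: R₀ = 0.44×0 + 0.17×241 + 0.05×227 = 52.3200
Highest R₀: strategy A with 153.5900.

153.59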